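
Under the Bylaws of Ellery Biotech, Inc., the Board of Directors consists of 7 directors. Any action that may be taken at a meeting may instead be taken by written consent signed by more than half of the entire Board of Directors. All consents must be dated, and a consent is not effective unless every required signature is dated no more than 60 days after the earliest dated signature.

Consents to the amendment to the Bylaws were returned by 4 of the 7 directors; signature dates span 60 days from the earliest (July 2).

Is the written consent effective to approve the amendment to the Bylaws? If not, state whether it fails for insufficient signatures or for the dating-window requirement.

Signatures required: more than half of 7 — a majority of 7 is 4, so 4 needed; 4 signed. Sufficient.
Dating window: the latest signature is 60 days after the earliest; the limit is 60 days. Within the window.

Effective — both the signature and dating-window requirements are satisfied.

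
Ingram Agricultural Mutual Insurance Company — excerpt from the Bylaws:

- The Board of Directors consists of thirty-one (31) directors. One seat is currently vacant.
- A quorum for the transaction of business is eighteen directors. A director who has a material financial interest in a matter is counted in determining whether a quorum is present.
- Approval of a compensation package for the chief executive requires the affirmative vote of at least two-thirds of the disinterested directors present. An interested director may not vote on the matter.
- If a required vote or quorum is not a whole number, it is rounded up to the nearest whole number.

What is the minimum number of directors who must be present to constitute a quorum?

18

The quorum is fixed at 18.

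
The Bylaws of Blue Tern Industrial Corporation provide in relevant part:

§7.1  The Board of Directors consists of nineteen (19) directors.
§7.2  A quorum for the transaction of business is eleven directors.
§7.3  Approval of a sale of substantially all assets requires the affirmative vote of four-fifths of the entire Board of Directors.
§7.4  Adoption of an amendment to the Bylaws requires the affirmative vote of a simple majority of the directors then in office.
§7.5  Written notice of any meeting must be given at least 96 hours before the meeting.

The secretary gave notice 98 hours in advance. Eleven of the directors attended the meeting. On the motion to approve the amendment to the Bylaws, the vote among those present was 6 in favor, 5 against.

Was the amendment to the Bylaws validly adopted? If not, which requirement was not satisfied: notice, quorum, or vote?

Notice: 98 hours given; 96 required (98 ≥ 96). Satisfied.
Quorum: 11 present; quorum is 11. Satisfied.
Vote: the amendment to the Bylaws requires a majority of the directors then in office (19). A majority of 19 is 10, so 10 affirmative votes are needed; 6 voted in favor. Not satisfied.

Invalid — vote requirement not satisfied.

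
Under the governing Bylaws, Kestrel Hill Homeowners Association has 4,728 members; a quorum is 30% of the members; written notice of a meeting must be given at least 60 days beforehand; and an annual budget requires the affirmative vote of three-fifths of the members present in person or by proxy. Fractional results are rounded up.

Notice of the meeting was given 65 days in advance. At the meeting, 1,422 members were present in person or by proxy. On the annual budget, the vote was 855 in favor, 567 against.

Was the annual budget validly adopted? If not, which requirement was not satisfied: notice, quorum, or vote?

Notice: 65 days given; 60 required. Satisfied.
Quorum: 30% of 4,728 = 1,418.40, rounded up to 1,419; 1,422 present. Satisfied.
Vote: requires three-fifths of those present (1,422); 3/5 of 1422 = 853.20, rounded up to 854, so 854 needed; 855 in favor. Satisfied.

Valid — all requirements satisfied.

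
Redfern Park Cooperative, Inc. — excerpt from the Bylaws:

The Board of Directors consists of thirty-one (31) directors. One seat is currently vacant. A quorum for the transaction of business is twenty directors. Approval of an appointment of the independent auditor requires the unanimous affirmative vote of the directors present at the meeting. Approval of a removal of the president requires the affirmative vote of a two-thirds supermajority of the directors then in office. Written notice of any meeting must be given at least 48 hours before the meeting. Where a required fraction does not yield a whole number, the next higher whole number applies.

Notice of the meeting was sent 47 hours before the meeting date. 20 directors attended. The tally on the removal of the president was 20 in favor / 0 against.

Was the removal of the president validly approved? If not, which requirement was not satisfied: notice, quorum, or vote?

Invalid — notice requirement not satisfied.

Notice: 47 hours given; 48 required (47 < 48). Not satisfied.
Quorum: 20 present; quorum is 20. Satisfied.
Vote: the removal of the president requires two-thirds of the directors then in office (30). 2/3 of 30 = 20, so 20 affirmative votes are needed; 20 voted in favor. Satisfied.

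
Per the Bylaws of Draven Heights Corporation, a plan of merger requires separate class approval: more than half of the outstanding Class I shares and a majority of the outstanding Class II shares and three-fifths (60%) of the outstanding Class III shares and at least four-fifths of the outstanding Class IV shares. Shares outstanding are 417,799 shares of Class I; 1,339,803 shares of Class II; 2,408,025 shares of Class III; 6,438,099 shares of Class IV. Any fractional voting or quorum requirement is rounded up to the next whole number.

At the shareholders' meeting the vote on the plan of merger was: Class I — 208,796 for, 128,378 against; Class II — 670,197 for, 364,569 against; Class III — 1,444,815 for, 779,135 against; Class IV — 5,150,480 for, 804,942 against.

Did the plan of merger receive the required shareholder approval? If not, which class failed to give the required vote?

Class I: a majority of 417799 is 208900; 208,900 required, 208,796 in favor — not approved.
Class II: a majority of 1339803 is 669902; 669,902 required, 670,197 in favor — approved.
Class III: 3/5 of 2408025 = 1444815; 1,444,815 required, 1,444,815 in favor — approved.
Class IV: 4/5 of 6438099 = 5150479.20, rounded up to 5150480; 5,150,480 required, 5,150,480 in favor — approved.

Not approved — the Class I shares did not give the required vote.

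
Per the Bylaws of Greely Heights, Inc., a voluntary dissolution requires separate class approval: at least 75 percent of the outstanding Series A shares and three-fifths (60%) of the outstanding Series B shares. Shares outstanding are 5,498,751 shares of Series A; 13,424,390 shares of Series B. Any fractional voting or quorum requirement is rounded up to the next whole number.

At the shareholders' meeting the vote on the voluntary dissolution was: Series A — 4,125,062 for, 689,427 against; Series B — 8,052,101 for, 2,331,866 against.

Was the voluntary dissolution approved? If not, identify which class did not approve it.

Not approved — the Series B shares did not give the required vote.

Series A: 3/4 of 5498751 = 4124063.25, rounded up to 4124064; 4,124,064 required, 4,125,062 in favor — approved.
Series B: 3/5 of 13424390 = 8054634; 8,054,634 required, 8,052,101 in favor — not approved.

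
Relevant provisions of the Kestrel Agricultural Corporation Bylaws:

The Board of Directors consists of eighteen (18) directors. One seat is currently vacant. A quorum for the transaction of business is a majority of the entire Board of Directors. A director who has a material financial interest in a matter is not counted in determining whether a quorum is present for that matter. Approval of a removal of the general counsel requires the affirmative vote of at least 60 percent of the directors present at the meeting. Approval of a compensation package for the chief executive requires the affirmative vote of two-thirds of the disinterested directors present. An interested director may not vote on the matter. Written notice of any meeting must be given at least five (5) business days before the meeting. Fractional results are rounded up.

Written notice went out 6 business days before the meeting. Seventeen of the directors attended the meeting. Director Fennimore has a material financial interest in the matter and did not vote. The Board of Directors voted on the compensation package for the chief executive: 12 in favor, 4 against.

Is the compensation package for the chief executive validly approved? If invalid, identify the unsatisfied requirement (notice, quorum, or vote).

Valid — all requirements satisfied.

Notice: 6 business days given; 5 required (6 ≥ 5). Satisfied.
Quorum: 17 present, but the 1 interested director does not count, leaving 16. Quorum is 10. Satisfied.
Vote: the compensation package for the chief executive requires two-thirds of the disinterested directors present (17 − 1 = 16). 2/3 of 16 = 10.67, rounded up to 11, so 11 affirmative votes are needed; 12 voted in favor. Satisfied.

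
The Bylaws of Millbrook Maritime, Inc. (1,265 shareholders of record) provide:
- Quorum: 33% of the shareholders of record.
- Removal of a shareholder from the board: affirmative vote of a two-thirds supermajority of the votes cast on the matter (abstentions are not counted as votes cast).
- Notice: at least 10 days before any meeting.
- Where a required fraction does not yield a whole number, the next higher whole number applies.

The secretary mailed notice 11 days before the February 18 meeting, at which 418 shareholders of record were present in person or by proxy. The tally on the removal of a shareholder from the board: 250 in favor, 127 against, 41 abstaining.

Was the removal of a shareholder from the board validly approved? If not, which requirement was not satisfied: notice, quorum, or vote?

Invalid — vote requirement not satisfied.

Notice: 11 days given; 10 required. Satisfied.
Quorum: 33% of 1,265 = 417.45, rounded up to 418; 418 present. Satisfied.
Vote: requires two-thirds of the votes cast (418 − 41 abstaining = 377); 2/3 of 377 = 251.33, rounded up to 252, so 252 needed; 250 in favor. Not satisfied.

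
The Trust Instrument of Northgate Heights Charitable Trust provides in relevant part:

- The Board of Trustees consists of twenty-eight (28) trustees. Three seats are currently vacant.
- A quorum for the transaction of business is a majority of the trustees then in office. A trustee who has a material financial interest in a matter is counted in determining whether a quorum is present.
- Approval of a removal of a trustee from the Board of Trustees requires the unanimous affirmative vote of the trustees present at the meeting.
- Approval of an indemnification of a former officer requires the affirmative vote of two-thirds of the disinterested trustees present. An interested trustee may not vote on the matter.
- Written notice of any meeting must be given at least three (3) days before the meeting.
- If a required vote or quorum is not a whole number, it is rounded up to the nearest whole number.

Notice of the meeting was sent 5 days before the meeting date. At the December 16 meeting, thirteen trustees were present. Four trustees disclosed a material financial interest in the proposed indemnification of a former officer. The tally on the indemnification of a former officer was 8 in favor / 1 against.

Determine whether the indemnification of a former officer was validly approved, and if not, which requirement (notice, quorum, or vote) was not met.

Notice: 5 days given; 3 required (5 ≥ 3). Satisfied.
Quorum: 13 present (interested trustees count toward quorum); quorum is 13. Satisfied.
Vote: the indemnification of a former officer requires two-thirds of the disinterested trustees present (13 − 4 = 9). 2/3 of 9 = 6, so 6 affirmative votes are needed; 8 voted in favor. Satisfied.

Valid — all requirements satisfied.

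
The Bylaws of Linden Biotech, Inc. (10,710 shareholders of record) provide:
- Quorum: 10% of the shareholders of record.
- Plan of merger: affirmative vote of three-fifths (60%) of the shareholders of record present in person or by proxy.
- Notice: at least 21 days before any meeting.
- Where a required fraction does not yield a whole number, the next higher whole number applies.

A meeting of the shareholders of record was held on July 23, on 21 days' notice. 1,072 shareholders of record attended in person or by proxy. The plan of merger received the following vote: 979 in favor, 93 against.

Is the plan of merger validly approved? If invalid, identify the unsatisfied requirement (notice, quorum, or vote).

Valid — all requirements satisfied.

Notice: 21 days given; 21 required. Satisfied.
Quorum: 10% of 10,710 = 1,071; 1,072 present. Satisfied.
Vote: requires three-fifths of those present (1,072); 3/5 of 1072 = 643.20, rounded up to 644, so 644 needed; 979 in favor. Satisfied.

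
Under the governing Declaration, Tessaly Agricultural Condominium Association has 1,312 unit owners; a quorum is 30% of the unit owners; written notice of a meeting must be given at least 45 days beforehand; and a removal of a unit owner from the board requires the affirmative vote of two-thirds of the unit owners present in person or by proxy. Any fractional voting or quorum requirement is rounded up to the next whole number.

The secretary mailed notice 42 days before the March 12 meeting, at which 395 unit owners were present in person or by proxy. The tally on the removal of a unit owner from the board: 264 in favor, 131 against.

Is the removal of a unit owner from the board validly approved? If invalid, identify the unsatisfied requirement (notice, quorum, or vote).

Invalid — notice requirement not satisfied.

Notice: 42 days given; 45 required. Not satisfied.
Quorum: 30% of 1,312 = 393.60, rounded up to 394; 395 present. Satisfied.
Vote: requires two-thirds of those present (395); 2/3 of 395 = 263.33, rounded up to 264, so 264 needed; 264 in favor. Satisfied.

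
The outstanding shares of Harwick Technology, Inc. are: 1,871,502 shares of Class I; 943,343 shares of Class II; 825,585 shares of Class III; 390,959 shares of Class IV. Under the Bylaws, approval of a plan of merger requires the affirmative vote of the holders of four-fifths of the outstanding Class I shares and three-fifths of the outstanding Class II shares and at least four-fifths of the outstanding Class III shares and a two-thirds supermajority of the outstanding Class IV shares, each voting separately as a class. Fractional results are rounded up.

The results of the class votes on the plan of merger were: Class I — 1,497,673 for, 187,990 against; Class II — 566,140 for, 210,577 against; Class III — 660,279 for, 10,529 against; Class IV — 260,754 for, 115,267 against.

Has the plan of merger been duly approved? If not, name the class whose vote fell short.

Class I: 4/5 of 1871502 = 1497201.60, rounded up to 1497202; 1,497,202 required, 1,497,673 in favor — approved.
Class II: 3/5 of 943343 = 566005.80, rounded up to 566006; 566,006 required, 566,140 in favor — approved.
Class III: 4/5 of 825585 = 660468; 660,468 required, 660,279 in favor — not approved.
Class IV: 2/3 of 390959 = 260639.33, rounded up to 260640; 260,640 required, 260,754 in favor — approved.

Not approved — the Class III shares did not give the required vote.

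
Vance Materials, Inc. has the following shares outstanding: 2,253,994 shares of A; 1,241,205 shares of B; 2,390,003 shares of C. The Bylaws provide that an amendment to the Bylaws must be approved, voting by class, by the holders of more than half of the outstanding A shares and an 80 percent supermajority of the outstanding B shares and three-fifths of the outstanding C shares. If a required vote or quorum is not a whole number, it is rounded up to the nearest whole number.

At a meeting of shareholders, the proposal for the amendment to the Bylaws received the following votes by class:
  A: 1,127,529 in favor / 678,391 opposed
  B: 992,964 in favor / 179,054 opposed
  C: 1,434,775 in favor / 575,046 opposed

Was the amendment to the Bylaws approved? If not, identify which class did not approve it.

Approved — every class gave the required vote.

A: a majority of 2253994 is 1126998; 1,126,998 required, 1,127,529 in favor — approved.
B: 4/5 of 1241205 = 992964; 992,964 required, 992,964 in favor — approved.
C: 3/5 of 2390003 = 1434001.80, rounded up to 1434002; 1,434,002 required, 1,434,775 in favor — approved.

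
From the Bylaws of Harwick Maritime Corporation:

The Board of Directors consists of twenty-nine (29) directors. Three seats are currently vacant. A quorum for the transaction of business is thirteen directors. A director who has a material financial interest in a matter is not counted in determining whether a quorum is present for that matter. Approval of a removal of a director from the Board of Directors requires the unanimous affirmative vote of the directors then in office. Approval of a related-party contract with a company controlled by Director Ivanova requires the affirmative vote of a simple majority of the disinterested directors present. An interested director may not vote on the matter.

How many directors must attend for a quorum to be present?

The quorum is fixed at 13.

13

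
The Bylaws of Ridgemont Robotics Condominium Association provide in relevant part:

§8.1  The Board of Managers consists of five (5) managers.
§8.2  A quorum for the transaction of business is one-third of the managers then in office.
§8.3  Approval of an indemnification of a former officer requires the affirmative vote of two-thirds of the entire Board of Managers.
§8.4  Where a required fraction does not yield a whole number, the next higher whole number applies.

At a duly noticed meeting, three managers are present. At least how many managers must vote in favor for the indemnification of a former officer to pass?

4

The indemnification of a former officer requires two-thirds of the entire Board of Managers (5).
2/3 of 5 = 3.33, rounded up to 4.
(Only 3 can vote, so the indemnification of a former officer cannot pass at this meeting, but the required vote is still 4.)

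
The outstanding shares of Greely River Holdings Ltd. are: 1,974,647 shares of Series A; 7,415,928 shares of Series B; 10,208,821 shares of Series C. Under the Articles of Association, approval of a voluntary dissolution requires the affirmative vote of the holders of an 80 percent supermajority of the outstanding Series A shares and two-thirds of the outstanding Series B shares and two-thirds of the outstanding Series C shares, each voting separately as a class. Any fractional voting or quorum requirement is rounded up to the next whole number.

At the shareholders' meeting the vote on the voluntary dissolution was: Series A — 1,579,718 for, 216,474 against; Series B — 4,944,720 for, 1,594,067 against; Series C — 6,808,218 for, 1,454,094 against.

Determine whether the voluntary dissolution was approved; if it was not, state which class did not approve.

Approved — every class gave the required vote.

Series A: 4/5 of 1974647 = 1579717.60, rounded up to 1579718; 1,579,718 required, 1,579,718 in favor — approved.
Series B: 2/3 of 7415928 = 4943952; 4,943,952 required, 4,944,720 in favor — approved.
Series C: 2/3 of 10208821 = 6805880.67, rounded up to 6805881; 6,805,881 required, 6,808,218 in favor — approved.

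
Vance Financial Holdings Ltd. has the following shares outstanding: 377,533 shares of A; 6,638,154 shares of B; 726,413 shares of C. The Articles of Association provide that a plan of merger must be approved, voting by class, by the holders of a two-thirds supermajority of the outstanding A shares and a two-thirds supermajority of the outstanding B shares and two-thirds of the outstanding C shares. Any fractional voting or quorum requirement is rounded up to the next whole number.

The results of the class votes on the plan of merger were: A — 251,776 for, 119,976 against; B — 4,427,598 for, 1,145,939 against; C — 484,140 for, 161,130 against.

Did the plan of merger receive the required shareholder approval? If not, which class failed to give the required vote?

Not approved — the C shares did not give the required vote.

A: 2/3 of 377533 = 251688.67, rounded up to 251689; 251,689 required, 251,776 in favor — approved.
B: 2/3 of 6638154 = 4425436; 4,425,436 required, 4,427,598 in favor — approved.
C: 2/3 of 726413 = 484275.33, rounded up to 484276; 484,276 required, 484,140 in favor — not approved.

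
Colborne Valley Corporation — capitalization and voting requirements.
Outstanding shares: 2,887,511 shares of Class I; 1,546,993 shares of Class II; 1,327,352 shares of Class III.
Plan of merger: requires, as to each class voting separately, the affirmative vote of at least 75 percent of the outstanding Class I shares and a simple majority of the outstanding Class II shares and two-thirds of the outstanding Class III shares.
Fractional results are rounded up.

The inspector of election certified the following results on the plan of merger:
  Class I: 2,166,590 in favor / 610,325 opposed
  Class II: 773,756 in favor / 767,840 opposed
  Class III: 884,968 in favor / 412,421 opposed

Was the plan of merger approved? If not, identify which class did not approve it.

Approved — every class gave the required vote.

Class I: 3/4 of 2887511 = 2165633.25, rounded up to 2165634; 2,165,634 required, 2,166,590 in favor — approved.
Class II: a majority of 1546993 is 773497; 773,497 required, 773,756 in favor — approved.
Class III: 2/3 of 1327352 = 884901.33, rounded up to 884902; 884,902 required, 884,968 in favor — approved.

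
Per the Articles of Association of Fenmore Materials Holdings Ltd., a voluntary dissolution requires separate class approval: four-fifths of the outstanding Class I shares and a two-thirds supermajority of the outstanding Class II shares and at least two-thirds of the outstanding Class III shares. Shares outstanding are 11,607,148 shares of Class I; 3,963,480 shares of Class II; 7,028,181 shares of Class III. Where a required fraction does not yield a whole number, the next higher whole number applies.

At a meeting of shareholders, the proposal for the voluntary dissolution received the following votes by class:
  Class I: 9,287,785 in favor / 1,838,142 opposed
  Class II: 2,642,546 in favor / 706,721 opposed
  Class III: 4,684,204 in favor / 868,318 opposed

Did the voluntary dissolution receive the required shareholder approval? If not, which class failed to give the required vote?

Not approved — the Class III shares did not give the required vote.

Class I: 4/5 of 11607148 = 9285718.40, rounded up to 9285719; 9,285,719 required, 9,287,785 in favor — approved.
Class II: 2/3 of 3963480 = 2642320; 2,642,320 required, 2,642,546 in favor — approved.
Class III: 2/3 of 7028181 = 4685454; 4,685,454 required, 4,684,204 in favor — not approved.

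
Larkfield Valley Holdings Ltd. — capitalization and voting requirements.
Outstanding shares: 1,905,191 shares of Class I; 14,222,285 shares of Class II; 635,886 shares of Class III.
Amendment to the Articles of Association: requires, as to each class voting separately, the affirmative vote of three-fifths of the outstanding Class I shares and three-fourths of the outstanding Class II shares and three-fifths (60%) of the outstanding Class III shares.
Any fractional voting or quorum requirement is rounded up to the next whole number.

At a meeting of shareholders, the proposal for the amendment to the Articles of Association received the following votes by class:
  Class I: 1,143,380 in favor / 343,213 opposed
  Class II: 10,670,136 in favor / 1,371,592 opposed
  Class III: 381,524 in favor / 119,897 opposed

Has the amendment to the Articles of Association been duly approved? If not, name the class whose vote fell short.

Not approved — the Class III shares did not give the required vote.

Class I: 3/5 of 1905191 = 1143114.60, rounded up to 1143115; 1,143,115 required, 1,143,380 in favor — approved.
Class II: 3/4 of 14222285 = 10666713.75, rounded up to 10666714; 10,666,714 required, 10,670,136 in favor — approved.
Class III: 3/5 of 635886 = 381531.60, rounded up to 381532; 381,532 required, 381,524 in favor — not approved.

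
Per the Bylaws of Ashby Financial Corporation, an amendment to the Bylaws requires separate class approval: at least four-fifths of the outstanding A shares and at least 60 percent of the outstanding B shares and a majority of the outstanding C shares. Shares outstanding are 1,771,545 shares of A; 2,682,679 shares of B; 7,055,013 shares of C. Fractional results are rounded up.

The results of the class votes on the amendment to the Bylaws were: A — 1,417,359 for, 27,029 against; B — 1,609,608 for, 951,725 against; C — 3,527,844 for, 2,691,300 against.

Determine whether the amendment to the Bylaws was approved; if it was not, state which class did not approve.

A: 4/5 of 1771545 = 1417236; 1,417,236 required, 1,417,359 in favor — approved.
B: 3/5 of 2682679 = 1609607.40, rounded up to 1609608; 1,609,608 required, 1,609,608 in favor — approved.
C: a majority of 7055013 is 3527507; 3,527,507 required, 3,527,844 in favor — approved.

Approved — every class gave the required vote.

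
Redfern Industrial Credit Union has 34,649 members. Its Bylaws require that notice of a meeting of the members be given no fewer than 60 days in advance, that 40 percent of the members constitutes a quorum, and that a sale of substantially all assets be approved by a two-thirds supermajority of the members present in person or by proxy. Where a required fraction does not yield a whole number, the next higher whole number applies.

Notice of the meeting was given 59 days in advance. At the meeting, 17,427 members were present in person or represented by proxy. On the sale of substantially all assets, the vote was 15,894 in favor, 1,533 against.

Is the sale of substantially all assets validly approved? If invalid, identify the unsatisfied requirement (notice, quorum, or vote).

Invalid — notice requirement not satisfied.

Notice: 59 days given; 60 required. Not satisfied.
Quorum: 40% of 34,649 = 13,859.60, rounded up to 13,860; 17,427 present. Satisfied.
Vote: requires two-thirds of those present (17,427); 2/3 of 17427 = 11618, so 11,618 needed; 15,894 in favor. Satisfied.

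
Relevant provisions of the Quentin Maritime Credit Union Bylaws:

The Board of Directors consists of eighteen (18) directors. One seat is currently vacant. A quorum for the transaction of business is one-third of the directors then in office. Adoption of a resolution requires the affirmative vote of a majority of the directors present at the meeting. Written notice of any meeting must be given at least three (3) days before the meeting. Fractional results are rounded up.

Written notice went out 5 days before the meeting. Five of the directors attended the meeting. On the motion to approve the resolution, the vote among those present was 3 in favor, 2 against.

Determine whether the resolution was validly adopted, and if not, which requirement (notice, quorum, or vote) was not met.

Invalid — quorum requirement not satisfied.

Notice: 5 days given; 3 required (5 ≥ 3). Satisfied.
Quorum: 5 present; quorum is 6. Not satisfied.
Vote: the resolution requires a majority of the directors present (5). A majority of 5 is 3, so 3 affirmative votes are needed; 3 voted in favor. Satisfied. (Moot — without a quorum no business can be validly transacted.)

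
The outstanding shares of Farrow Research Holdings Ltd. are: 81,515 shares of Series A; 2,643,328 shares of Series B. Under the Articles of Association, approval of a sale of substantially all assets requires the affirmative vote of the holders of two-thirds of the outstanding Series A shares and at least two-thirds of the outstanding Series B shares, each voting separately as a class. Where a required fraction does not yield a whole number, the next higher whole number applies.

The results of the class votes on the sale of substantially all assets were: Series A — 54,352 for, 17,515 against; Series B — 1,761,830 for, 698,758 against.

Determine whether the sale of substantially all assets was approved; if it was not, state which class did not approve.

Series A: 2/3 of 81515 = 54343.33, rounded up to 54344; 54,344 required, 54,352 in favor — approved.
Series B: 2/3 of 2643328 = 1762218.67, rounded up to 1762219; 1,762,219 required, 1,761,830 in favor — not approved.

Not approved — the Series B shares did not give the required vote.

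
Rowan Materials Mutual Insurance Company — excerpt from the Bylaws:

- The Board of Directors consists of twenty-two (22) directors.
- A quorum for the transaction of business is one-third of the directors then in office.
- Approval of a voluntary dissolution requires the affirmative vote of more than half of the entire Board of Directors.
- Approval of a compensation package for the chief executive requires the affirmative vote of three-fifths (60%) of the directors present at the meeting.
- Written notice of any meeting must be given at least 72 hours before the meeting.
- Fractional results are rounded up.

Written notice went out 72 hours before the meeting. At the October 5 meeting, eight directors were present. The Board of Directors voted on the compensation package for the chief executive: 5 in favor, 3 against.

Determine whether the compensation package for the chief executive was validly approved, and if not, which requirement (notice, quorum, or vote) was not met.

Valid — all requirements satisfied.

Notice: 72 hours given; 72 required (72 ≥ 72). Satisfied.
Quorum: 8 present; quorum is 8. Satisfied.
Vote: the compensation package for the chief executive requires three-fifths of the directors present (8). 3/5 of 8 = 4.80, rounded up to 5, so 5 affirmative votes are needed; 5 voted in favor. Satisfied.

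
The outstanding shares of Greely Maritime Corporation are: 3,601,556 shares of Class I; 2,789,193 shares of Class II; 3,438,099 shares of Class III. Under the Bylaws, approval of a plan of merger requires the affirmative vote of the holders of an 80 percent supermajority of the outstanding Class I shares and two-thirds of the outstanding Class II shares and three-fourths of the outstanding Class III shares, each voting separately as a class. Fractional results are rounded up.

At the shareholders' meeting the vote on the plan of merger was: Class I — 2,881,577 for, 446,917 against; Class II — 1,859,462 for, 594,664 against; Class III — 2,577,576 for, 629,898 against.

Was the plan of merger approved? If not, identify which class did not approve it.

Class I: 4/5 of 3601556 = 2881244.80, rounded up to 2881245; 2,881,245 required, 2,881,577 in favor — approved.
Class II: 2/3 of 2789193 = 1859462; 1,859,462 required, 1,859,462 in favor — approved.
Class III: 3/4 of 3438099 = 2578574.25, rounded up to 2578575; 2,578,575 required, 2,577,576 in favor — not approved.

Not approved — the Class III shares did not give the required vote.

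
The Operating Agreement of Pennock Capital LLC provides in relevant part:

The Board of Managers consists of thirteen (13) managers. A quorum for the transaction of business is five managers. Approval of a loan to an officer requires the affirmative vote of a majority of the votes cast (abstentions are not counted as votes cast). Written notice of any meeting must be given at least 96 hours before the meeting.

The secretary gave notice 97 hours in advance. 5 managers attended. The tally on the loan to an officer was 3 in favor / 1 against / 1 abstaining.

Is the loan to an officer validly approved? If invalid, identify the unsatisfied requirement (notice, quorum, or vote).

Valid — all requirements satisfied.

Notice: 97 hours given; 96 required (97 ≥ 96). Satisfied.
Quorum: 5 present; quorum is 5. Satisfied.
Vote: the loan to an officer requires a majority of the votes cast (5 present − 1 abstaining = 4). A majority of 4 is 3, so 3 affirmative votes are needed; 3 voted in favor. Satisfied.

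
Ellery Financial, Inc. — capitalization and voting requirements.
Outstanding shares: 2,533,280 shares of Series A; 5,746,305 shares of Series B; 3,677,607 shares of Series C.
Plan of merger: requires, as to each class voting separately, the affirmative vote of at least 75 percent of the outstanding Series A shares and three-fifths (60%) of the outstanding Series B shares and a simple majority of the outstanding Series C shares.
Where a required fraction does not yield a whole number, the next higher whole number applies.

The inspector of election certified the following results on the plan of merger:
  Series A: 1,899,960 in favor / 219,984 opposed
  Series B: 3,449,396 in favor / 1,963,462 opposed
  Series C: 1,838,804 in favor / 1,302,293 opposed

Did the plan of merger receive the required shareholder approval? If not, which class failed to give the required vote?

Series A: 3/4 of 2533280 = 1899960; 1,899,960 required, 1,899,960 in favor — approved.
Series B: 3/5 of 5746305 = 3447783; 3,447,783 required, 3,449,396 in favor — approved.
Series C: a majority of 3677607 is 1838804; 1,838,804 required, 1,838,804 in favor — approved.

Approved — every class gave the required vote.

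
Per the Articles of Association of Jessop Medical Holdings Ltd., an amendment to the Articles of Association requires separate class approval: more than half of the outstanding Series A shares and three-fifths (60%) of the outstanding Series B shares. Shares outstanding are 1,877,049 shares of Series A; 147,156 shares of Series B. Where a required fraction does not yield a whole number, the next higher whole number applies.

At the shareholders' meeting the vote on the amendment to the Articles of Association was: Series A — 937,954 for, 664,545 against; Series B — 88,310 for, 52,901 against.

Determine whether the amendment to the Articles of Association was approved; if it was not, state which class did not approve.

Series A: a majority of 1877049 is 938525; 938,525 required, 937,954 in favor — not approved.
Series B: 3/5 of 147156 = 88293.60, rounded up to 88294; 88,294 required, 88,310 in favor — approved.

Not approved — the Series A shares did not give the required vote.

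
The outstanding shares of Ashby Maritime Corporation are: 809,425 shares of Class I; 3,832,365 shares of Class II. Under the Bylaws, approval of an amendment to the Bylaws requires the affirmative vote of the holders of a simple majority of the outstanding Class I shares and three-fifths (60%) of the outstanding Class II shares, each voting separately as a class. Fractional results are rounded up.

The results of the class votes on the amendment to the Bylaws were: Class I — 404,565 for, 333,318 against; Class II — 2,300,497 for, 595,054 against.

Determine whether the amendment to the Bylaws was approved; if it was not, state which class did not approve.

Class I: a majority of 809425 is 404713; 404,713 required, 404,565 in favor — not approved.
Class II: 3/5 of 3832365 = 2299419; 2,299,419 required, 2,300,497 in favor — approved.

Not approved — the Class I shares did not give the required vote.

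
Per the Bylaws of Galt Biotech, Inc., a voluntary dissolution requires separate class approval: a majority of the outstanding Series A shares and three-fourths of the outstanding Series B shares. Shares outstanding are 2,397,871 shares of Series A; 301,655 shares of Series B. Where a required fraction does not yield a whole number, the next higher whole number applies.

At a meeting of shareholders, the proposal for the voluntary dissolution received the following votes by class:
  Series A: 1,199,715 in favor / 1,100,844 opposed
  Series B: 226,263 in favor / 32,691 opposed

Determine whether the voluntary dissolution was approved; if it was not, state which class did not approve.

Series A: a majority of 2397871 is 1198936; 1,198,936 required, 1,199,715 in favor — approved.
Series B: 3/4 of 301655 = 226241.25, rounded up to 226242; 226,242 required, 226,263 in favor — approved.

Approved — every class gave the required vote.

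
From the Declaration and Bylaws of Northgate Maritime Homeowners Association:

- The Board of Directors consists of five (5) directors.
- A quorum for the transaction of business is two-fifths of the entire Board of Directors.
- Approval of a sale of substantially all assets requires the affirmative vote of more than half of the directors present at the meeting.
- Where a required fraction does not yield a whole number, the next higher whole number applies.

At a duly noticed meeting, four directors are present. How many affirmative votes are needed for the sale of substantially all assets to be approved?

3

The sale of substantially all assets requires a majority of the directors present (4).
A majority of 4 is 3.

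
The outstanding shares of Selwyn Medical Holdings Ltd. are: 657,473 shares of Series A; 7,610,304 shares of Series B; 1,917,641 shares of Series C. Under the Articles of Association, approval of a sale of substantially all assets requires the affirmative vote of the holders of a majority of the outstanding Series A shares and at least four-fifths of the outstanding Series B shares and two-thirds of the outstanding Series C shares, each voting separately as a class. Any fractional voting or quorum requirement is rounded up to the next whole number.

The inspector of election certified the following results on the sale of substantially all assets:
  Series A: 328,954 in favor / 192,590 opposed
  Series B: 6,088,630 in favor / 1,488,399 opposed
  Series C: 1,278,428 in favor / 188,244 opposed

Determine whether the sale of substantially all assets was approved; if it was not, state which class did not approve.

Series A: a majority of 657473 is 328737; 328,737 required, 328,954 in favor — approved.
Series B: 4/5 of 7610304 = 6088243.20, rounded up to 6088244; 6,088,244 required, 6,088,630 in favor — approved.
Series C: 2/3 of 1917641 = 1278427.33, rounded up to 1278428; 1,278,428 required, 1,278,428 in favor — approved.

Approved — every class gave the required vote.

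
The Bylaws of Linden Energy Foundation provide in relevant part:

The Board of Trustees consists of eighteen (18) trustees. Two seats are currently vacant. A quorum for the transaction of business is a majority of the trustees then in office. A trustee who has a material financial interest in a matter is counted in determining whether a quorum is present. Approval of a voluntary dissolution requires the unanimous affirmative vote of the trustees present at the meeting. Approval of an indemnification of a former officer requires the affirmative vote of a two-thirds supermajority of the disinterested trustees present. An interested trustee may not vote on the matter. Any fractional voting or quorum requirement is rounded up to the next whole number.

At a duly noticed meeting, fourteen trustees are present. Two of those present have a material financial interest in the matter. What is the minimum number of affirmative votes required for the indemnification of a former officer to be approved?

The indemnification of a former officer requires two-thirds of the disinterested trustees present (14 − 2 = 12).
2/3 of 12 = 8.

8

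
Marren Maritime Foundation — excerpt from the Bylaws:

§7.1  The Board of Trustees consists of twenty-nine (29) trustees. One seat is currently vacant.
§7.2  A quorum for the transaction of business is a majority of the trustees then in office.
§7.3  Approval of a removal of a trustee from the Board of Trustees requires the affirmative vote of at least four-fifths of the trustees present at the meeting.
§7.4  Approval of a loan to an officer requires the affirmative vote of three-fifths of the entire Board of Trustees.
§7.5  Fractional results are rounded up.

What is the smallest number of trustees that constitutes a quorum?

A majority of 28 is 15.

15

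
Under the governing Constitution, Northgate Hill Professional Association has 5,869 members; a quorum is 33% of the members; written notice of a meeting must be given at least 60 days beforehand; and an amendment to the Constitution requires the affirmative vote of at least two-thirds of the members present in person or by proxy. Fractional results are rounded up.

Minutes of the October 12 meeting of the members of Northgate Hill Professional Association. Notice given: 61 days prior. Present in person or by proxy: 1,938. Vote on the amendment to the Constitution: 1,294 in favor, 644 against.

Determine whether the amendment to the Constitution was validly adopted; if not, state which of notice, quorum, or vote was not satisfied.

Valid — all requirements satisfied.

Notice: 61 days given; 60 required. Satisfied.
Quorum: 33% of 5,869 = 1,936.77, rounded up to 1,937; 1,938 present. Satisfied.
Vote: requires two-thirds of those present (1,938); 2/3 of 1938 = 1292, so 1,292 needed; 1,294 in favor. Satisfied.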